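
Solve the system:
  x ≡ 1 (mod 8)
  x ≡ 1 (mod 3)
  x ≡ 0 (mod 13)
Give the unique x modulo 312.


Moduli 8, 3, 13 are pairwise coprime; by CRT there is a unique solution modulo M = 8 · 3 · 13 = 312.
Solve pairwise, accumulating the modulus:
  Start with x ≡ 1 (mod 8).
  Combine with x ≡ 1 (mod 3): since gcd(8, 3) = 1, we get a unique residue mod 24.
    Write x = 1 + 8·t and substitute into x ≡ 1 (mod 3): 8·t ≡ 1 − 1 = 0 (mod 3).
    Reduce coefficients mod 3: 2·t ≡ 0 (mod 3).
    The inverse of 2 mod 3 is 2 (since 2·2 = 4 = 1·3 + 1), so t ≡ 2·0 = 0 ≡ 0 (mod 3).
    Then x = 1 + 8·0 = 1, valid modulo lcm(8, 3) = 24: x ≡ 1 (mod 24).
  Combine with x ≡ 0 (mod 13): since gcd(24, 13) = 1, we get a unique residue mod 312.
    Write x = 1 + 24·t and substitute into x ≡ 0 (mod 13): 24·t ≡ 0 − 1 = -1 (mod 13).
    Reduce coefficients mod 13: 11·t ≡ 12 (mod 13).
    The inverse of 11 mod 13 is 6 (since 11·6 = 66 = 5·13 + 1), so t ≡ 6·12 = 72 ≡ 7 (mod 13).
    Then x = 1 + 24·7 = 169, valid modulo lcm(24, 13) = 312: x ≡ 169 (mod 312).
Verify: 169 mod 8 = 1 ✓, 169 mod 3 = 1 ✓, 169 mod 13 = 0 ✓.

x ≡ 169 (mod 312).


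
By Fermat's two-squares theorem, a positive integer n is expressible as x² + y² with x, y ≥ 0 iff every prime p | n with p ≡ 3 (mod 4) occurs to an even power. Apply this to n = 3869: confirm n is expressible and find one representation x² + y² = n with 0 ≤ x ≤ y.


Step 1: Factor n = 3869 = 53 · 73.
Step 2: Check the mod-4 condition on each prime factor: 53 ≡ 1 (mod 4), exponent 1; 73 ≡ 1 (mod 4), exponent 1.
All primes ≡ 3 (mod 4) appear to even exponent (or don't appear), so by the two-squares theorem n IS expressible as a sum of two squares.
Step 3: Build a representation. Here n = 53 · 73 is a product of primes ≡ 1 (mod 4). Each prime p ≡ 1 (mod 4) is itself a sum of two squares; find a² by testing p − a² for a perfect square:
  53: 53 − 1² = 52, 53 − 2² = 49 = 7² ⇒ 53 = 2² + 7².
  73: 73 − 1² = 72, 73 − 2² = 69, 73 − 3² = 64 = 8² ⇒ 73 = 3² + 8².
  Combine using the Brahmagupta–Fibonacci identity (a² + b²)(c² + d²) = (ac − bd)² + (ad + bc)² = (ac + bd)² + (ad − bc)²:
  53 · 73 = 3869: from (2² + 7²)(3² + 8²), take (2·3 − 7·8, 2·8 + 7·3) = (6 − 56, 16 + 21) = (-50, 37); dropping signs (only squares matter) gives (50, 37); check 50² + 37² = 2500 + 1369 = 3869 ✓.
Step 4: Order so x ≤ y and verify: 37² + 50² = 1369 + 2500 = 3869 = n. ✓

n = 3869 = 37² + 50² (one valid representation with x ≤ y).


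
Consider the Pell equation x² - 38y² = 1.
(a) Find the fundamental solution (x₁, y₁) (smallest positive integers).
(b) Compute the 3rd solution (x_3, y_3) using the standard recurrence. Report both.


Step 1: Find the fundamental solution (x₁, y₁) of x² - 38y² = 1.
  Expand √38 as a continued fraction. a₀ = ⌊√38⌋ = 6; iterate m_{k+1} = d_k·a_k − m_k, d_{k+1} = (38 − m_{k+1}²)/d_k, a_{k+1} = ⌊(a₀ + m_{k+1})/d_{k+1}⌋ (starting m₀ = 0, d₀ = 1), with convergents p_k = a_k·p_{k-1} + p_{k-2}, q_k = a_k·q_{k-1} + q_{k-2} (p₋₁ = 1, q₋₁ = 0):
  k = 0: a₀ = 6; p₀/q₀ = 6/1; p₀² − 38·q₀² = 36 − 38 = -2.
  k = 1: m = 6, d = 2, a = ⌊(6 + 6)/2⌋ = 6; p/q = (6·6 + 1)/(6·1 + 0) = 37/6; p² − 38·q² = 1369 − 1368 = 1.
  The first convergent with p² − 38·q² = 1 gives the fundamental solution (x₁, y₁) = (37, 6).
Step 2: Apply the recurrence (x_{n+1}, y_{n+1}) = (x₁x_n + 38y₁y_n, x₁y_n + y₁x_n) repeatedly.
  From (x_1, y_1) = (37, 6): x_2 = 37·37 + 38·6·6 = 2737; y_2 = 37·6 + 6·37 = 444.
  From (x_2, y_2) = (2737, 444): x_3 = 37·2737 + 38·6·444 = 202501; y_3 = 37·444 + 6·2737 = 32850.
Step 3: Verify x_3² - 38·y_3² = 41006655001 - 41006655000 = 1 (should be 1). ✓

(x_1, y_1) = (37, 6); (x_3, y_3) = (202501, 32850).


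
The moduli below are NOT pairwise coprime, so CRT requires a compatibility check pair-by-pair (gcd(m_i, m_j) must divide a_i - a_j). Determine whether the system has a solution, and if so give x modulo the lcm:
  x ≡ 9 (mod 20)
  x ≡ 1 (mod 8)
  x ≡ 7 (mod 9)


Moduli 20, 8, 9 are not pairwise coprime, so CRT works modulo lcm(m_i) when all pairwise compatibility conditions hold.
Pairwise compatibility: gcd(m_i, m_j) must divide a_i - a_j for every pair.
Merge one congruence at a time:
  Start: x ≡ 9 (mod 20).
  Combine with x ≡ 1 (mod 8): gcd(20, 8) = 4; 1 - 9 = -8, which IS divisible by 4, so compatible.
    Write x = 9 + 20·t and substitute into x ≡ 1 (mod 8): 20·t ≡ 1 − 9 = -8 (mod 8).
    Divide the congruence (and modulus) by g = 4: 5·t ≡ -2 (mod 2).
    Reduce coefficients mod 2: 1·t ≡ 0 (mod 2).
    So t ≡ 0 (mod 2).
    Then x = 9 + 20·0 = 9, valid modulo lcm(20, 8) = 40: x ≡ 9 (mod 40).
  Combine with x ≡ 7 (mod 9): gcd(40, 9) = 1; 7 - 9 = -2, which IS divisible by 1, so compatible.
    Write x = 9 + 40·t and substitute into x ≡ 7 (mod 9): 40·t ≡ 7 − 9 = -2 (mod 9).
    Reduce coefficients mod 9: 4·t ≡ 7 (mod 9).
    The inverse of 4 mod 9 is 7 (since 4·7 = 28 = 3·9 + 1), so t ≡ 7·7 = 49 ≡ 4 (mod 9).
    Then x = 9 + 40·4 = 169, valid modulo lcm(40, 9) = 360: x ≡ 169 (mod 360).
Verify: 169 mod 20 = 9, 169 mod 8 = 1, 169 mod 9 = 7.

x ≡ 169 (mod 360).


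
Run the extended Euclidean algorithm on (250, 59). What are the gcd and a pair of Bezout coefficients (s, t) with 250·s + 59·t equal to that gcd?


Euclidean algorithm on (250, 59) — divide until remainder is 0:
  250 = 4 · 59 + 14
  59 = 4 · 14 + 3
  14 = 4 · 3 + 2
  3 = 1 · 2 + 1
  2 = 2 · 1 + 0
gcd(250, 59) = 1.
Track Bezout coefficients alongside the remainders: start with r₀ = 250 = a·1 + b·0 (s = 1, t = 0) and r₁ = 59 = a·0 + b·1 (s = 0, t = 1); each new remainder r_{k+1} = r_{k-1} − q_k·r_k inherits s_{k+1} = s_{k-1} − q_k·s_k, t_{k+1} = t_{k-1} − q_k·t_k, so r_k = a·s_k + b·t_k at every step:
  q = 4: r = 14, s = 1 − 4·0 = 1, t = 0 − 4·1 = -4  (check: 250·1 + 59·(-4) = 14)
  q = 4: r = 3, s = 0 − 4·1 = -4, t = 1 − 4·(-4) = 17  (check: 250·(-4) + 59·17 = 3)
  q = 4: r = 2, s = 1 − 4·(-4) = 17, t = -4 − 4·17 = -72  (check: 250·17 + 59·(-72) = 2)
  q = 1: r = 1, s = -4 − 1·17 = -21, t = 17 − 1·(-72) = 89  (check: 250·(-21) + 59·89 = 1)
The row with r = 1 (the gcd) gives the Bezout coefficients s = -21, t = 89.
Result: 250 · (-21) + 59 · (89) = 1.

gcd(250, 59) = 1; s = -21, t = 89 (check: 250·(-21) + 59·89 = 1).


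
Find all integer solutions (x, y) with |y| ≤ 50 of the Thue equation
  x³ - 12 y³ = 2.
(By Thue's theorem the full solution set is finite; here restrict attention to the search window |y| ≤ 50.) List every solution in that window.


The equation is x³ - 12y³ = 2. For fixed y, x³ = 12·y³ + 2, so a solution requires the RHS to be a perfect cube.
Strategy: iterate y from -50 to 50, compute RHS = 12·y³ + 2, and check whether it is a (positive or negative) perfect cube.
Check small values of y:
  y = 0: RHS = 2 is not a perfect cube.
  y = 1: RHS = 14 is not a perfect cube.
  y = -1: RHS = -10 is not a perfect cube.
  y = 2: RHS = 98 is not a perfect cube.
  y = -2: RHS = -94 is not a perfect cube.
  y = 3: RHS = 326 is not a perfect cube.
  y = -3: RHS = -322 is not a perfect cube.
Continuing the search up to |y| = 50 finds no solutions either.
No (x, y) in the scanned range satisfies the equation.

No integer solutions with |y| ≤ 50.


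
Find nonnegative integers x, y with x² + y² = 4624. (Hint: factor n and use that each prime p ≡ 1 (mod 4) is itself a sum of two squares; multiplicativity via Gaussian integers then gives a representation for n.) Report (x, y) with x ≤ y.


Step 1: Factor n = 4624 = 2^4 · 17^2.
Step 2: Check the mod-4 condition on each prime factor: 2 = 2 (special); 17 ≡ 1 (mod 4), exponent 2.
All primes ≡ 3 (mod 4) appear to even exponent (or don't appear), so by the two-squares theorem n IS expressible as a sum of two squares.
Step 3: Build a representation. Group n = k² · m with k = 4 and m = 17 · 17 = 289 (a product of primes ≡ 1 (mod 4)); a representation of m scales to one of n via (k·x)² + (k·y)² = k²(x² + y²). Each prime p ≡ 1 (mod 4) is itself a sum of two squares; find a² by testing p − a² for a perfect square:
  17: 17 − 1² = 16 = 4² ⇒ 17 = 1² + 4².
  Combine using the Brahmagupta–Fibonacci identity (a² + b²)(c² + d²) = (ac − bd)² + (ad + bc)² = (ac + bd)² + (ad − bc)²:
  17 · 17 = 289: from (1² + 4²)(1² + 4²), take (1·1 − 4·4, 1·4 + 4·1) = (1 − 16, 4 + 4) = (-15, 8); dropping signs (only squares matter) gives (15, 8); check 15² + 8² = 225 + 64 = 289 ✓.
  Scale by k = 4: (4·15, 4·8) = (60, 32).
Step 4: Order so x ≤ y and verify: 32² + 60² = 1024 + 3600 = 4624 = n. ✓

n = 4624 = 32² + 60² (one valid representation with x ≤ y).


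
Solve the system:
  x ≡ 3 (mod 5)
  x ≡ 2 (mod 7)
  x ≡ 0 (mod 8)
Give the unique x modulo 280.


Moduli 5, 7, 8 are pairwise coprime; by CRT there is a unique solution modulo M = 5 · 7 · 8 = 280.
Solve pairwise, accumulating the modulus:
  Start with x ≡ 3 (mod 5).
  Combine with x ≡ 2 (mod 7): since gcd(5, 7) = 1, we get a unique residue mod 35.
    Write x = 3 + 5·t and substitute into x ≡ 2 (mod 7): 5·t ≡ 2 − 3 = -1 (mod 7).
    Reduce coefficients mod 7: 5·t ≡ 6 (mod 7).
    The inverse of 5 mod 7 is 3 (since 5·3 = 15 = 2·7 + 1), so t ≡ 3·6 = 18 ≡ 4 (mod 7).
    Then x = 3 + 5·4 = 23, valid modulo lcm(5, 7) = 35: x ≡ 23 (mod 35).
  Combine with x ≡ 0 (mod 8): since gcd(35, 8) = 1, we get a unique residue mod 280.
    Write x = 23 + 35·t and substitute into x ≡ 0 (mod 8): 35·t ≡ 0 − 23 = -23 (mod 8).
    Reduce coefficients mod 8: 3·t ≡ 1 (mod 8).
    The inverse of 3 mod 8 is 3 (since 3·3 = 9 = 1·8 + 1), so t ≡ 3·1 = 3 ≡ 3 (mod 8).
    Then x = 23 + 35·3 = 128, valid modulo lcm(35, 8) = 280: x ≡ 128 (mod 280).
Verify: 128 mod 5 = 3 ✓, 128 mod 7 = 2 ✓, 128 mod 8 = 0 ✓.

x ≡ 128 (mod 280).


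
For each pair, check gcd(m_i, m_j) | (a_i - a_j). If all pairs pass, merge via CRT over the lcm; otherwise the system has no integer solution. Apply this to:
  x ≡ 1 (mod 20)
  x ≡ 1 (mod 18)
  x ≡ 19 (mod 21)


Moduli 20, 18, 21 are not pairwise coprime, so CRT works modulo lcm(m_i) when all pairwise compatibility conditions hold.
Pairwise compatibility: gcd(m_i, m_j) must divide a_i - a_j for every pair.
Merge one congruence at a time:
  Start: x ≡ 1 (mod 20).
  Combine with x ≡ 1 (mod 18): gcd(20, 18) = 2; 1 - 1 = 0, which IS divisible by 2, so compatible.
    Write x = 1 + 20·t and substitute into x ≡ 1 (mod 18): 20·t ≡ 1 − 1 = 0 (mod 18).
    Divide the congruence (and modulus) by g = 2: 10·t ≡ 0 (mod 9).
    Reduce coefficients mod 9: 1·t ≡ 0 (mod 9).
    So t ≡ 0 (mod 9).
    Then x = 1 + 20·0 = 1, valid modulo lcm(20, 18) = 180: x ≡ 1 (mod 180).
  Combine with x ≡ 19 (mod 21): gcd(180, 21) = 3; 19 - 1 = 18, which IS divisible by 3, so compatible.
    Write x = 1 + 180·t and substitute into x ≡ 19 (mod 21): 180·t ≡ 19 − 1 = 18 (mod 21).
    Divide the congruence (and modulus) by g = 3: 60·t ≡ 6 (mod 7).
    Reduce coefficients mod 7: 4·t ≡ 6 (mod 7).
    The inverse of 4 mod 7 is 2 (since 4·2 = 8 = 1·7 + 1), so t ≡ 2·6 = 12 ≡ 5 (mod 7).
    Then x = 1 + 180·5 = 901, valid modulo lcm(180, 21) = 1260: x ≡ 901 (mod 1260).
Verify: 901 mod 20 = 1, 901 mod 18 = 1, 901 mod 21 = 19.

x ≡ 901 (mod 1260).


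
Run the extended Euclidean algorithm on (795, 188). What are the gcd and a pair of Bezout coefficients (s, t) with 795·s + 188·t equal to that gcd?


Euclidean algorithm on (795, 188) — divide until remainder is 0:
  795 = 4 · 188 + 43
  188 = 4 · 43 + 16
  43 = 2 · 16 + 11
  16 = 1 · 11 + 5
  11 = 2 · 5 + 1
  5 = 5 · 1 + 0
gcd(795, 188) = 1.
Track Bezout coefficients alongside the remainders: start with r₀ = 795 = a·1 + b·0 (s = 1, t = 0) and r₁ = 188 = a·0 + b·1 (s = 0, t = 1); each new remainder r_{k+1} = r_{k-1} − q_k·r_k inherits s_{k+1} = s_{k-1} − q_k·s_k, t_{k+1} = t_{k-1} − q_k·t_k, so r_k = a·s_k + b·t_k at every step:
  q = 4: r = 43, s = 1 − 4·0 = 1, t = 0 − 4·1 = -4  (check: 795·1 + 188·(-4) = 43)
  q = 4: r = 16, s = 0 − 4·1 = -4, t = 1 − 4·(-4) = 17  (check: 795·(-4) + 188·17 = 16)
  q = 2: r = 11, s = 1 − 2·(-4) = 9, t = -4 − 2·17 = -38  (check: 795·9 + 188·(-38) = 11)
  q = 1: r = 5, s = -4 − 1·9 = -13, t = 17 − 1·(-38) = 55  (check: 795·(-13) + 188·55 = 5)
  q = 2: r = 1, s = 9 − 2·(-13) = 35, t = -38 − 2·55 = -148  (check: 795·35 + 188·(-148) = 1)
The row with r = 1 (the gcd) gives the Bezout coefficients s = 35, t = -148.
Result: 795 · (35) + 188 · (-148) = 1.

gcd(795, 188) = 1; s = 35, t = -148 (check: 795·35 + 188·(-148) = 1).


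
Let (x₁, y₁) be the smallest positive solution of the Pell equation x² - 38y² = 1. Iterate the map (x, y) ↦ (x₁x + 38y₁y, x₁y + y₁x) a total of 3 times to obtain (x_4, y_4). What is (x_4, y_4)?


Step 1: Find the fundamental solution (x₁, y₁) of x² - 38y² = 1.
  Expand √38 as a continued fraction. a₀ = ⌊√38⌋ = 6; iterate m_{k+1} = d_k·a_k − m_k, d_{k+1} = (38 − m_{k+1}²)/d_k, a_{k+1} = ⌊(a₀ + m_{k+1})/d_{k+1}⌋ (starting m₀ = 0, d₀ = 1), with convergents p_k = a_k·p_{k-1} + p_{k-2}, q_k = a_k·q_{k-1} + q_{k-2} (p₋₁ = 1, q₋₁ = 0):
  k = 0: a₀ = 6; p₀/q₀ = 6/1; p₀² − 38·q₀² = 36 − 38 = -2.
  k = 1: m = 6, d = 2, a = ⌊(6 + 6)/2⌋ = 6; p/q = (6·6 + 1)/(6·1 + 0) = 37/6; p² − 38·q² = 1369 − 1368 = 1.
  The first convergent with p² − 38·q² = 1 gives the fundamental solution (x₁, y₁) = (37, 6).
Step 2: Apply the recurrence (x_{n+1}, y_{n+1}) = (x₁x_n + 38y₁y_n, x₁y_n + y₁x_n) repeatedly.
  From (x_1, y_1) = (37, 6): x_2 = 37·37 + 38·6·6 = 2737; y_2 = 37·6 + 6·37 = 444.
  From (x_2, y_2) = (2737, 444): x_3 = 37·2737 + 38·6·444 = 202501; y_3 = 37·444 + 6·2737 = 32850.
  From (x_3, y_3) = (202501, 32850): x_4 = 37·202501 + 38·6·32850 = 14982337; y_4 = 37·32850 + 6·202501 = 2430456.
Step 3: Verify x_4² - 38·y_4² = 224470421981569 - 224470421981568 = 1 (should be 1). ✓

(x_1, y_1) = (37, 6); (x_4, y_4) = (14982337, 2430456).


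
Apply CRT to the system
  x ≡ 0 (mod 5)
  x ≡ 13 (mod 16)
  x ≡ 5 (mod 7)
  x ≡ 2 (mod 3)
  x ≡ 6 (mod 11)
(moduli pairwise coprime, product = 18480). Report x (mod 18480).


Product of moduli M = 5 · 16 · 7 · 3 · 11 = 18480.
Merge one congruence at a time:
  Start: x ≡ 0 (mod 5).
  Combine with x ≡ 13 (mod 16); new modulus lcm = 80.
    Write x = 0 + 5·t and substitute into x ≡ 13 (mod 16): 5·t ≡ 13 − 0 = 13 (mod 16).
    The inverse of 5 mod 16 is 13 (since 5·13 = 65 = 4·16 + 1), so t ≡ 13·13 = 169 ≡ 9 (mod 16).
    Then x = 0 + 5·9 = 45, valid modulo lcm(5, 16) = 80: x ≡ 45 (mod 80).
  Combine with x ≡ 5 (mod 7); new modulus lcm = 560.
    Write x = 45 + 80·t and substitute into x ≡ 5 (mod 7): 80·t ≡ 5 − 45 = -40 (mod 7).
    Reduce coefficients mod 7: 3·t ≡ 2 (mod 7).
    The inverse of 3 mod 7 is 5 (since 3·5 = 15 = 2·7 + 1), so t ≡ 5·2 = 10 ≡ 3 (mod 7).
    Then x = 45 + 80·3 = 285, valid modulo lcm(80, 7) = 560: x ≡ 285 (mod 560).
  Combine with x ≡ 2 (mod 3); new modulus lcm = 1680.
    Write x = 285 + 560·t and substitute into x ≡ 2 (mod 3): 560·t ≡ 2 − 285 = -283 (mod 3).
    Reduce coefficients mod 3: 2·t ≡ 2 (mod 3).
    The inverse of 2 mod 3 is 2 (since 2·2 = 4 = 1·3 + 1), so t ≡ 2·2 = 4 ≡ 1 (mod 3).
    Then x = 285 + 560·1 = 845, valid modulo lcm(560, 3) = 1680: x ≡ 845 (mod 1680).
  Combine with x ≡ 6 (mod 11); new modulus lcm = 18480.
    Write x = 845 + 1680·t and substitute into x ≡ 6 (mod 11): 1680·t ≡ 6 − 845 = -839 (mod 11).
    Reduce coefficients mod 11: 8·t ≡ 8 (mod 11).
    The inverse of 8 mod 11 is 7 (since 8·7 = 56 = 5·11 + 1), so t ≡ 7·8 = 56 ≡ 1 (mod 11).
    Then x = 845 + 1680·1 = 2525, valid modulo lcm(1680, 11) = 18480: x ≡ 2525 (mod 18480).
Verify against each original: 2525 mod 5 = 0, 2525 mod 16 = 13, 2525 mod 7 = 5, 2525 mod 3 = 2, 2525 mod 11 = 6.

x ≡ 2525 (mod 18480).


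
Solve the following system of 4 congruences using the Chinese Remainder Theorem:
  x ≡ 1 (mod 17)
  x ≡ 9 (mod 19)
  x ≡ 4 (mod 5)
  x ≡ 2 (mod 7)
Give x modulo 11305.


Product of moduli M = 17 · 19 · 5 · 7 = 11305.
Merge one congruence at a time:
  Start: x ≡ 1 (mod 17).
  Combine with x ≡ 9 (mod 19); new modulus lcm = 323.
    Write x = 1 + 17·t and substitute into x ≡ 9 (mod 19): 17·t ≡ 9 − 1 = 8 (mod 19).
    The inverse of 17 mod 19 is 9 (since 17·9 = 153 = 8·19 + 1), so t ≡ 9·8 = 72 ≡ 15 (mod 19).
    Then x = 1 + 17·15 = 256, valid modulo lcm(17, 19) = 323: x ≡ 256 (mod 323).
  Combine with x ≡ 4 (mod 5); new modulus lcm = 1615.
    Write x = 256 + 323·t and substitute into x ≡ 4 (mod 5): 323·t ≡ 4 − 256 = -252 (mod 5).
    Reduce coefficients mod 5: 3·t ≡ 3 (mod 5).
    The inverse of 3 mod 5 is 2 (since 3·2 = 6 = 1·5 + 1), so t ≡ 2·3 = 6 ≡ 1 (mod 5).
    Then x = 256 + 323·1 = 579, valid modulo lcm(323, 5) = 1615: x ≡ 579 (mod 1615).
  Combine with x ≡ 2 (mod 7); new modulus lcm = 11305.
    Write x = 579 + 1615·t and substitute into x ≡ 2 (mod 7): 1615·t ≡ 2 − 579 = -577 (mod 7).
    Reduce coefficients mod 7: 5·t ≡ 4 (mod 7).
    The inverse of 5 mod 7 is 3 (since 5·3 = 15 = 2·7 + 1), so t ≡ 3·4 = 12 ≡ 5 (mod 7).
    Then x = 579 + 1615·5 = 8654, valid modulo lcm(1615, 7) = 11305: x ≡ 8654 (mod 11305).
Verify against each original: 8654 mod 17 = 1, 8654 mod 19 = 9, 8654 mod 5 = 4, 8654 mod 7 = 2.

x ≡ 8654 (mod 11305).


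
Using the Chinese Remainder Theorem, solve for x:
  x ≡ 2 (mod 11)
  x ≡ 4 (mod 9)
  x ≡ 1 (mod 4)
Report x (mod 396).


Moduli 11, 9, 4 are pairwise coprime; by CRT there is a unique solution modulo M = 11 · 9 · 4 = 396.
Solve pairwise, accumulating the modulus:
  Start with x ≡ 2 (mod 11).
  Combine with x ≡ 4 (mod 9): since gcd(11, 9) = 1, we get a unique residue mod 99.
    Write x = 2 + 11·t and substitute into x ≡ 4 (mod 9): 11·t ≡ 4 − 2 = 2 (mod 9).
    Reduce coefficients mod 9: 2·t ≡ 2 (mod 9).
    The inverse of 2 mod 9 is 5 (since 2·5 = 10 = 1·9 + 1), so t ≡ 5·2 = 10 ≡ 1 (mod 9).
    Then x = 2 + 11·1 = 13, valid modulo lcm(11, 9) = 99: x ≡ 13 (mod 99).
  Combine with x ≡ 1 (mod 4): since gcd(99, 4) = 1, we get a unique residue mod 396.
    Write x = 13 + 99·t and substitute into x ≡ 1 (mod 4): 99·t ≡ 1 − 13 = -12 (mod 4).
    Reduce coefficients mod 4: 3·t ≡ 0 (mod 4).
    The inverse of 3 mod 4 is 3 (since 3·3 = 9 = 2·4 + 1), so t ≡ 3·0 = 0 ≡ 0 (mod 4).
    Then x = 13 + 99·0 = 13, valid modulo lcm(99, 4) = 396: x ≡ 13 (mod 396).
Verify: 13 mod 11 = 2 ✓, 13 mod 9 = 4 ✓, 13 mod 4 = 1 ✓.

x ≡ 13 (mod 396).


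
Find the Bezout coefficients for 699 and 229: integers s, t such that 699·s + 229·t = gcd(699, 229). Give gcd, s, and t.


Euclidean algorithm on (699, 229) — divide until remainder is 0:
  699 = 3 · 229 + 12
  229 = 19 · 12 + 1
  12 = 12 · 1 + 0
gcd(699, 229) = 1.
Track Bezout coefficients alongside the remainders: start with r₀ = 699 = a·1 + b·0 (s = 1, t = 0) and r₁ = 229 = a·0 + b·1 (s = 0, t = 1); each new remainder r_{k+1} = r_{k-1} − q_k·r_k inherits s_{k+1} = s_{k-1} − q_k·s_k, t_{k+1} = t_{k-1} − q_k·t_k, so r_k = a·s_k + b·t_k at every step:
  q = 3: r = 12, s = 1 − 3·0 = 1, t = 0 − 3·1 = -3  (check: 699·1 + 229·(-3) = 12)
  q = 19: r = 1, s = 0 − 19·1 = -19, t = 1 − 19·(-3) = 58  (check: 699·(-19) + 229·58 = 1)
The row with r = 1 (the gcd) gives the Bezout coefficients s = -19, t = 58.
Result: 699 · (-19) + 229 · (58) = 1.

gcd(699, 229) = 1; s = -19, t = 58 (check: 699·(-19) + 229·58 = 1).


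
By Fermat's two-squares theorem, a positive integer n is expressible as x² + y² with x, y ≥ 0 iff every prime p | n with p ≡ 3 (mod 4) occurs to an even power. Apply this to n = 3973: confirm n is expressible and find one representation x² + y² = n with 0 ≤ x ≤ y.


Step 1: Factor n = 3973 = 29 · 137.
Step 2: Check the mod-4 condition on each prime factor: 29 ≡ 1 (mod 4), exponent 1; 137 ≡ 1 (mod 4), exponent 1.
All primes ≡ 3 (mod 4) appear to even exponent (or don't appear), so by the two-squares theorem n IS expressible as a sum of two squares.
Step 3: Build a representation. Here n = 29 · 137 is a product of primes ≡ 1 (mod 4). Each prime p ≡ 1 (mod 4) is itself a sum of two squares; find a² by testing p − a² for a perfect square:
  29: 29 − 1² = 28, 29 − 2² = 25 = 5² ⇒ 29 = 2² + 5².
  137: 137 − 1² = 136, 137 − 2² = 133, 137 − 3² = 128, 137 − 4² = 121 = 11² ⇒ 137 = 4² + 11².
  Combine using the Brahmagupta–Fibonacci identity (a² + b²)(c² + d²) = (ac − bd)² + (ad + bc)² = (ac + bd)² + (ad − bc)²:
  29 · 137 = 3973: from (2² + 5²)(4² + 11²), take (2·4 − 5·11, 2·11 + 5·4) = (8 − 55, 22 + 20) = (-47, 42); dropping signs (only squares matter) gives (47, 42); check 47² + 42² = 2209 + 1764 = 3973 ✓.
Step 4: Order so x ≤ y and verify: 42² + 47² = 1764 + 2209 = 3973 = n. ✓

n = 3973 = 42² + 47² (one valid representation with x ≤ y).


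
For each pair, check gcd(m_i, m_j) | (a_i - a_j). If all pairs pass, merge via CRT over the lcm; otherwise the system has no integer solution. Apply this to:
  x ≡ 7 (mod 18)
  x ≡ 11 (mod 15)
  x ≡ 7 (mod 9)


Moduli 18, 15, 9 are not pairwise coprime, so CRT works modulo lcm(m_i) when all pairwise compatibility conditions hold.
Pairwise compatibility: gcd(m_i, m_j) must divide a_i - a_j for every pair.
Merge one congruence at a time:
  Start: x ≡ 7 (mod 18).
  Combine with x ≡ 11 (mod 15): gcd(18, 15) = 3, and 11 - 7 = 4 is NOT divisible by 3.
    ⇒ system is inconsistent (no integer solution).

No solution (the system is inconsistent).


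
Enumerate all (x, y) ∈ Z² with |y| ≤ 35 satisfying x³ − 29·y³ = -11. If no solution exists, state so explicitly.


The equation is x³ - 29y³ = -11. For fixed y, x³ = 29·y³ − 11, so a solution requires the RHS to be a perfect cube.
Strategy: iterate y from -35 to 35, compute RHS = 29·y³ − 11, and check whether it is a (positive or negative) perfect cube.
Check small values of y:
  y = 0: RHS = -11 is not a perfect cube.
  y = 1: RHS = 18 is not a perfect cube.
  y = -1: RHS = -40 is not a perfect cube.
  y = 2: RHS = 221 is not a perfect cube.
  y = -2: RHS = -243 is not a perfect cube.
  y = 3: RHS = 772 is not a perfect cube.
  y = -3: RHS = -794 is not a perfect cube.
Continuing the search up to |y| = 35 finds no solutions either.
No (x, y) in the scanned range satisfies the equation.

No integer solutions with |y| ≤ 35.


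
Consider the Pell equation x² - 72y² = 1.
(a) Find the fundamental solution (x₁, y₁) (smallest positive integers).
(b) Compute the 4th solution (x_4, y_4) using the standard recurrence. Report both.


Step 1: Find the fundamental solution (x₁, y₁) of x² - 72y² = 1.
  Expand √72 as a continued fraction. a₀ = ⌊√72⌋ = 8; iterate m_{k+1} = d_k·a_k − m_k, d_{k+1} = (72 − m_{k+1}²)/d_k, a_{k+1} = ⌊(a₀ + m_{k+1})/d_{k+1}⌋ (starting m₀ = 0, d₀ = 1), with convergents p_k = a_k·p_{k-1} + p_{k-2}, q_k = a_k·q_{k-1} + q_{k-2} (p₋₁ = 1, q₋₁ = 0):
  k = 0: a₀ = 8; p₀/q₀ = 8/1; p₀² − 72·q₀² = 64 − 72 = -8.
  k = 1: m = 8, d = 8, a = ⌊(8 + 8)/8⌋ = 2; p/q = (2·8 + 1)/(2·1 + 0) = 17/2; p² − 72·q² = 289 − 288 = 1.
  The first convergent with p² − 72·q² = 1 gives the fundamental solution (x₁, y₁) = (17, 2).
Step 2: Apply the recurrence (x_{n+1}, y_{n+1}) = (x₁x_n + 72y₁y_n, x₁y_n + y₁x_n) repeatedly.
  From (x_1, y_1) = (17, 2): x_2 = 17·17 + 72·2·2 = 577; y_2 = 17·2 + 2·17 = 68.
  From (x_2, y_2) = (577, 68): x_3 = 17·577 + 72·2·68 = 19601; y_3 = 17·68 + 2·577 = 2310.
  From (x_3, y_3) = (19601, 2310): x_4 = 17·19601 + 72·2·2310 = 665857; y_4 = 17·2310 + 2·19601 = 78472.
Step 3: Verify x_4² - 72·y_4² = 443365544449 - 443365544448 = 1 (should be 1). ✓

(x_1, y_1) = (17, 2); (x_4, y_4) = (665857, 78472).


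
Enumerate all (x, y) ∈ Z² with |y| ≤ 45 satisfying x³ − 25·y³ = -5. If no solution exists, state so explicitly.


The equation is x³ - 25y³ = -5. For fixed y, x³ = 25·y³ − 5, so a solution requires the RHS to be a perfect cube.
Strategy: iterate y from -45 to 45, compute RHS = 25·y³ − 5, and check whether it is a (positive or negative) perfect cube.
Check small values of y:
  y = 0: RHS = -5 is not a perfect cube.
  y = 1: RHS = 20 is not a perfect cube.
  y = -1: RHS = -30 is not a perfect cube.
  y = 2: RHS = 195 is not a perfect cube.
  y = -2: RHS = -205 is not a perfect cube.
  y = 3: RHS = 670 is not a perfect cube.
  y = -3: RHS = -680 is not a perfect cube.
Continuing the search up to |y| = 45 finds no solutions either.
No (x, y) in the scanned range satisfies the equation.

No integer solutions with |y| ≤ 45.


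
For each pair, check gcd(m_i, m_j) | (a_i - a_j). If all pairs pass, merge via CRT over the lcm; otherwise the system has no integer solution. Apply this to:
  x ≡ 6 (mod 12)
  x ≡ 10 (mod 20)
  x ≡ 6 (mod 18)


Moduli 12, 20, 18 are not pairwise coprime, so CRT works modulo lcm(m_i) when all pairwise compatibility conditions hold.
Pairwise compatibility: gcd(m_i, m_j) must divide a_i - a_j for every pair.
Merge one congruence at a time:
  Start: x ≡ 6 (mod 12).
  Combine with x ≡ 10 (mod 20): gcd(12, 20) = 4; 10 - 6 = 4, which IS divisible by 4, so compatible.
    Write x = 6 + 12·t and substitute into x ≡ 10 (mod 20): 12·t ≡ 10 − 6 = 4 (mod 20).
    Divide the congruence (and modulus) by g = 4: 3·t ≡ 1 (mod 5).
    The inverse of 3 mod 5 is 2 (since 3·2 = 6 = 1·5 + 1), so t ≡ 2·1 = 2 ≡ 2 (mod 5).
    Then x = 6 + 12·2 = 30, valid modulo lcm(12, 20) = 60: x ≡ 30 (mod 60).
  Combine with x ≡ 6 (mod 18): gcd(60, 18) = 6; 6 - 30 = -24, which IS divisible by 6, so compatible.
    Write x = 30 + 60·t and substitute into x ≡ 6 (mod 18): 60·t ≡ 6 − 30 = -24 (mod 18).
    Divide the congruence (and modulus) by g = 6: 10·t ≡ -4 (mod 3).
    Reduce coefficients mod 3: 1·t ≡ 2 (mod 3).
    So t ≡ 2 (mod 3).
    Then x = 30 + 60·2 = 150, valid modulo lcm(60, 18) = 180: x ≡ 150 (mod 180).
Verify: 150 mod 12 = 6, 150 mod 20 = 10, 150 mod 18 = 6.

x ≡ 150 (mod 180).


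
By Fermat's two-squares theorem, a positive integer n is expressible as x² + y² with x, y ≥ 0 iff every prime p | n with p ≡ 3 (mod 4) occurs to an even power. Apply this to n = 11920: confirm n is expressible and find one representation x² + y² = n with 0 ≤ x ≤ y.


Step 1: Factor n = 11920 = 2^4 · 5 · 149.
Step 2: Check the mod-4 condition on each prime factor: 2 = 2 (special); 5 ≡ 1 (mod 4), exponent 1; 149 ≡ 1 (mod 4), exponent 1.
All primes ≡ 3 (mod 4) appear to even exponent (or don't appear), so by the two-squares theorem n IS expressible as a sum of two squares.
Step 3: Build a representation. Group n = k² · m with k = 4 and m = 5 · 149 = 745 (a product of primes ≡ 1 (mod 4)); a representation of m scales to one of n via (k·x)² + (k·y)² = k²(x² + y²). Each prime p ≡ 1 (mod 4) is itself a sum of two squares; find a² by testing p − a² for a perfect square:
  5: 5 − 1² = 4 = 2² ⇒ 5 = 1² + 2².
  149: 149 − 1² = 148, 149 − 2² = 145, 149 − 3² = 140, 149 − 4² = 133, 149 − 5² = 124, 149 − 6² = 113, 149 − 7² = 100 = 10² ⇒ 149 = 7² + 10².
  Combine using the Brahmagupta–Fibonacci identity (a² + b²)(c² + d²) = (ac − bd)² + (ad + bc)² = (ac + bd)² + (ad − bc)²:
  5 · 149 = 745: from (1² + 2²)(7² + 10²), take (1·7 − 2·10, 1·10 + 2·7) = (7 − 20, 10 + 14) = (-13, 24); dropping signs (only squares matter) gives (13, 24); check 13² + 24² = 169 + 576 = 745 ✓.
  Scale by k = 4: (4·13, 4·24) = (52, 96).
Step 4: Order so x ≤ y and verify: 52² + 96² = 2704 + 9216 = 11920 = n. ✓

n = 11920 = 52² + 96² (one valid representation with x ≤ y).


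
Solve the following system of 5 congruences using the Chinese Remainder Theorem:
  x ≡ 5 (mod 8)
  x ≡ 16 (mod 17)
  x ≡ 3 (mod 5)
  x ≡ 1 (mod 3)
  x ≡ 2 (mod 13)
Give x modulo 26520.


Product of moduli M = 8 · 17 · 5 · 3 · 13 = 26520.
Merge one congruence at a time:
  Start: x ≡ 5 (mod 8).
  Combine with x ≡ 16 (mod 17); new modulus lcm = 136.
    Write x = 5 + 8·t and substitute into x ≡ 16 (mod 17): 8·t ≡ 16 − 5 = 11 (mod 17).
    The inverse of 8 mod 17 is 15 (since 8·15 = 120 = 7·17 + 1), so t ≡ 15·11 = 165 ≡ 12 (mod 17).
    Then x = 5 + 8·12 = 101, valid modulo lcm(8, 17) = 136: x ≡ 101 (mod 136).
  Combine with x ≡ 3 (mod 5); new modulus lcm = 680.
    Write x = 101 + 136·t and substitute into x ≡ 3 (mod 5): 136·t ≡ 3 − 101 = -98 (mod 5).
    Reduce coefficients mod 5: 1·t ≡ 2 (mod 5).
    So t ≡ 2 (mod 5).
    Then x = 101 + 136·2 = 373, valid modulo lcm(136, 5) = 680: x ≡ 373 (mod 680).
  Combine with x ≡ 1 (mod 3); new modulus lcm = 2040.
    Write x = 373 + 680·t and substitute into x ≡ 1 (mod 3): 680·t ≡ 1 − 373 = -372 (mod 3).
    Reduce coefficients mod 3: 2·t ≡ 0 (mod 3).
    The inverse of 2 mod 3 is 2 (since 2·2 = 4 = 1·3 + 1), so t ≡ 2·0 = 0 ≡ 0 (mod 3).
    Then x = 373 + 680·0 = 373, valid modulo lcm(680, 3) = 2040: x ≡ 373 (mod 2040).
  Combine with x ≡ 2 (mod 13); new modulus lcm = 26520.
    Write x = 373 + 2040·t and substitute into x ≡ 2 (mod 13): 2040·t ≡ 2 − 373 = -371 (mod 13).
    Reduce coefficients mod 13: 12·t ≡ 6 (mod 13).
    The inverse of 12 mod 13 is 12 (since 12·12 = 144 = 11·13 + 1), so t ≡ 12·6 = 72 ≡ 7 (mod 13).
    Then x = 373 + 2040·7 = 14653, valid modulo lcm(2040, 13) = 26520: x ≡ 14653 (mod 26520).
Verify against each original: 14653 mod 8 = 5, 14653 mod 17 = 16, 14653 mod 5 = 3, 14653 mod 3 = 1, 14653 mod 13 = 2.

x ≡ 14653 (mod 26520).


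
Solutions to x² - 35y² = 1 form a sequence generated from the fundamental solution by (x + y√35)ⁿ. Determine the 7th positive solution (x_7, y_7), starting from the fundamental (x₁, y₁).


Step 1: Find the fundamental solution (x₁, y₁) of x² - 35y² = 1.
  Expand √35 as a continued fraction. a₀ = ⌊√35⌋ = 5; iterate m_{k+1} = d_k·a_k − m_k, d_{k+1} = (35 − m_{k+1}²)/d_k, a_{k+1} = ⌊(a₀ + m_{k+1})/d_{k+1}⌋ (starting m₀ = 0, d₀ = 1), with convergents p_k = a_k·p_{k-1} + p_{k-2}, q_k = a_k·q_{k-1} + q_{k-2} (p₋₁ = 1, q₋₁ = 0):
  k = 0: a₀ = 5; p₀/q₀ = 5/1; p₀² − 35·q₀² = 25 − 35 = -10.
  k = 1: m = 5, d = 10, a = ⌊(5 + 5)/10⌋ = 1; p/q = (1·5 + 1)/(1·1 + 0) = 6/1; p² − 35·q² = 36 − 35 = 1.
  The first convergent with p² − 35·q² = 1 gives the fundamental solution (x₁, y₁) = (6, 1).
Step 2: Apply the recurrence (x_{n+1}, y_{n+1}) = (x₁x_n + 35y₁y_n, x₁y_n + y₁x_n) repeatedly.
  From (x_1, y_1) = (6, 1): x_2 = 6·6 + 35·1·1 = 71; y_2 = 6·1 + 1·6 = 12.
  From (x_2, y_2) = (71, 12): x_3 = 6·71 + 35·1·12 = 846; y_3 = 6·12 + 1·71 = 143.
  From (x_3, y_3) = (846, 143): x_4 = 6·846 + 35·1·143 = 10081; y_4 = 6·143 + 1·846 = 1704.
  From (x_4, y_4) = (10081, 1704): x_5 = 6·10081 + 35·1·1704 = 120126; y_5 = 6·1704 + 1·10081 = 20305.
  From (x_5, y_5) = (120126, 20305): x_6 = 6·120126 + 35·1·20305 = 1431431; y_6 = 6·20305 + 1·120126 = 241956.
  From (x_6, y_6) = (1431431, 241956): x_7 = 6·1431431 + 35·1·241956 = 17057046; y_7 = 6·241956 + 1·1431431 = 2883167.
Step 3: Verify x_7² - 35·y_7² = 290942818246116 - 290942818246115 = 1 (should be 1). ✓

(x_1, y_1) = (6, 1); (x_7, y_7) = (17057046, 2883167).


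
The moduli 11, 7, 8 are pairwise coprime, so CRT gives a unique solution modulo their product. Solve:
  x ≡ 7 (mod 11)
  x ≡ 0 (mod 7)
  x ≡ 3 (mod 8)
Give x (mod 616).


Moduli 11, 7, 8 are pairwise coprime; by CRT there is a unique solution modulo M = 11 · 7 · 8 = 616.
Solve pairwise, accumulating the modulus:
  Start with x ≡ 7 (mod 11).
  Combine with x ≡ 0 (mod 7): since gcd(11, 7) = 1, we get a unique residue mod 77.
    Write x = 7 + 11·t and substitute into x ≡ 0 (mod 7): 11·t ≡ 0 − 7 = -7 (mod 7).
    Reduce coefficients mod 7: 4·t ≡ 0 (mod 7).
    The inverse of 4 mod 7 is 2 (since 4·2 = 8 = 1·7 + 1), so t ≡ 2·0 = 0 ≡ 0 (mod 7).
    Then x = 7 + 11·0 = 7, valid modulo lcm(11, 7) = 77: x ≡ 7 (mod 77).
  Combine with x ≡ 3 (mod 8): since gcd(77, 8) = 1, we get a unique residue mod 616.
    Write x = 7 + 77·t and substitute into x ≡ 3 (mod 8): 77·t ≡ 3 − 7 = -4 (mod 8).
    Reduce coefficients mod 8: 5·t ≡ 4 (mod 8).
    The inverse of 5 mod 8 is 5 (since 5·5 = 25 = 3·8 + 1), so t ≡ 5·4 = 20 ≡ 4 (mod 8).
    Then x = 7 + 77·4 = 315, valid modulo lcm(77, 8) = 616: x ≡ 315 (mod 616).
Verify: 315 mod 11 = 7 ✓, 315 mod 7 = 0 ✓, 315 mod 8 = 3 ✓.

x ≡ 315 (mod 616).


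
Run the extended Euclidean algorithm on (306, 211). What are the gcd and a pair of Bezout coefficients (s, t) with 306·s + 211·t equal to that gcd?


Euclidean algorithm on (306, 211) — divide until remainder is 0:
  306 = 1 · 211 + 95
  211 = 2 · 95 + 21
  95 = 4 · 21 + 11
  21 = 1 · 11 + 10
  11 = 1 · 10 + 1
  10 = 10 · 1 + 0
gcd(306, 211) = 1.
Track Bezout coefficients alongside the remainders: start with r₀ = 306 = a·1 + b·0 (s = 1, t = 0) and r₁ = 211 = a·0 + b·1 (s = 0, t = 1); each new remainder r_{k+1} = r_{k-1} − q_k·r_k inherits s_{k+1} = s_{k-1} − q_k·s_k, t_{k+1} = t_{k-1} − q_k·t_k, so r_k = a·s_k + b·t_k at every step:
  q = 1: r = 95, s = 1 − 1·0 = 1, t = 0 − 1·1 = -1  (check: 306·1 + 211·(-1) = 95)
  q = 2: r = 21, s = 0 − 2·1 = -2, t = 1 − 2·(-1) = 3  (check: 306·(-2) + 211·3 = 21)
  q = 4: r = 11, s = 1 − 4·(-2) = 9, t = -1 − 4·3 = -13  (check: 306·9 + 211·(-13) = 11)
  q = 1: r = 10, s = -2 − 1·9 = -11, t = 3 − 1·(-13) = 16  (check: 306·(-11) + 211·16 = 10)
  q = 1: r = 1, s = 9 − 1·(-11) = 20, t = -13 − 1·16 = -29  (check: 306·20 + 211·(-29) = 1)
The row with r = 1 (the gcd) gives the Bezout coefficients s = 20, t = -29.
Result: 306 · (20) + 211 · (-29) = 1.

gcd(306, 211) = 1; s = 20, t = -29 (check: 306·20 + 211·(-29) = 1).


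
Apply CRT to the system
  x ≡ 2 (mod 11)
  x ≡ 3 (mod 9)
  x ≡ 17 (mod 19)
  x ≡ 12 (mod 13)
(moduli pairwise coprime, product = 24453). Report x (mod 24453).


Product of moduli M = 11 · 9 · 19 · 13 = 24453.
Merge one congruence at a time:
  Start: x ≡ 2 (mod 11).
  Combine with x ≡ 3 (mod 9); new modulus lcm = 99.
    Write x = 2 + 11·t and substitute into x ≡ 3 (mod 9): 11·t ≡ 3 − 2 = 1 (mod 9).
    Reduce coefficients mod 9: 2·t ≡ 1 (mod 9).
    The inverse of 2 mod 9 is 5 (since 2·5 = 10 = 1·9 + 1), so t ≡ 5·1 = 5 ≡ 5 (mod 9).
    Then x = 2 + 11·5 = 57, valid modulo lcm(11, 9) = 99: x ≡ 57 (mod 99).
  Combine with x ≡ 17 (mod 19); new modulus lcm = 1881.
    Write x = 57 + 99·t and substitute into x ≡ 17 (mod 19): 99·t ≡ 17 − 57 = -40 (mod 19).
    Reduce coefficients mod 19: 4·t ≡ 17 (mod 19).
    The inverse of 4 mod 19 is 5 (since 4·5 = 20 = 1·19 + 1), so t ≡ 5·17 = 85 ≡ 9 (mod 19).
    Then x = 57 + 99·9 = 948, valid modulo lcm(99, 19) = 1881: x ≡ 948 (mod 1881).
  Combine with x ≡ 12 (mod 13); new modulus lcm = 24453.
    Write x = 948 + 1881·t and substitute into x ≡ 12 (mod 13): 1881·t ≡ 12 − 948 = -936 (mod 13).
    Reduce coefficients mod 13: 9·t ≡ 0 (mod 13).
    The inverse of 9 mod 13 is 3 (since 9·3 = 27 = 2·13 + 1), so t ≡ 3·0 = 0 ≡ 0 (mod 13).
    Then x = 948 + 1881·0 = 948, valid modulo lcm(1881, 13) = 24453: x ≡ 948 (mod 24453).
Verify against each original: 948 mod 11 = 2, 948 mod 9 = 3, 948 mod 19 = 17, 948 mod 13 = 12.

x ≡ 948 (mod 24453).


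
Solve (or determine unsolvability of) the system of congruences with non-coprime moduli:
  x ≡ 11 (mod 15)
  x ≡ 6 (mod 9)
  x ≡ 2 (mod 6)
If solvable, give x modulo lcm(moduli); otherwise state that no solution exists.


Moduli 15, 9, 6 are not pairwise coprime, so CRT works modulo lcm(m_i) when all pairwise compatibility conditions hold.
Pairwise compatibility: gcd(m_i, m_j) must divide a_i - a_j for every pair.
Merge one congruence at a time:
  Start: x ≡ 11 (mod 15).
  Combine with x ≡ 6 (mod 9): gcd(15, 9) = 3, and 6 - 11 = -5 is NOT divisible by 3.
    ⇒ system is inconsistent (no integer solution).

No solution (the system is inconsistent).


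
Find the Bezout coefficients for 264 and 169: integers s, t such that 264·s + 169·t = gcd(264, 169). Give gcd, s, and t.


Euclidean algorithm on (264, 169) — divide until remainder is 0:
  264 = 1 · 169 + 95
  169 = 1 · 95 + 74
  95 = 1 · 74 + 21
  74 = 3 · 21 + 11
  21 = 1 · 11 + 10
  11 = 1 · 10 + 1
  10 = 10 · 1 + 0
gcd(264, 169) = 1.
Track Bezout coefficients alongside the remainders: start with r₀ = 264 = a·1 + b·0 (s = 1, t = 0) and r₁ = 169 = a·0 + b·1 (s = 0, t = 1); each new remainder r_{k+1} = r_{k-1} − q_k·r_k inherits s_{k+1} = s_{k-1} − q_k·s_k, t_{k+1} = t_{k-1} − q_k·t_k, so r_k = a·s_k + b·t_k at every step:
  q = 1: r = 95, s = 1 − 1·0 = 1, t = 0 − 1·1 = -1  (check: 264·1 + 169·(-1) = 95)
  q = 1: r = 74, s = 0 − 1·1 = -1, t = 1 − 1·(-1) = 2  (check: 264·(-1) + 169·2 = 74)
  q = 1: r = 21, s = 1 − 1·(-1) = 2, t = -1 − 1·2 = -3  (check: 264·2 + 169·(-3) = 21)
  q = 3: r = 11, s = -1 − 3·2 = -7, t = 2 − 3·(-3) = 11  (check: 264·(-7) + 169·11 = 11)
  q = 1: r = 10, s = 2 − 1·(-7) = 9, t = -3 − 1·11 = -14  (check: 264·9 + 169·(-14) = 10)
  q = 1: r = 1, s = -7 − 1·9 = -16, t = 11 − 1·(-14) = 25  (check: 264·(-16) + 169·25 = 1)
The row with r = 1 (the gcd) gives the Bezout coefficients s = -16, t = 25.
Result: 264 · (-16) + 169 · (25) = 1.

gcd(264, 169) = 1; s = -16, t = 25 (check: 264·(-16) + 169·25 = 1).


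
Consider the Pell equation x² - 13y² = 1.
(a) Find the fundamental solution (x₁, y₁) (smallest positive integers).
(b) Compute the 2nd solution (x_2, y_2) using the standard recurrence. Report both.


Step 1: Find the fundamental solution (x₁, y₁) of x² - 13y² = 1.
  Expand √13 as a continued fraction. a₀ = ⌊√13⌋ = 3; iterate m_{k+1} = d_k·a_k − m_k, d_{k+1} = (13 − m_{k+1}²)/d_k, a_{k+1} = ⌊(a₀ + m_{k+1})/d_{k+1}⌋ (starting m₀ = 0, d₀ = 1), with convergents p_k = a_k·p_{k-1} + p_{k-2}, q_k = a_k·q_{k-1} + q_{k-2} (p₋₁ = 1, q₋₁ = 0):
  k = 0: a₀ = 3; p₀/q₀ = 3/1; p₀² − 13·q₀² = 9 − 13 = -4.
  k = 1: m = 3, d = 4, a = ⌊(3 + 3)/4⌋ = 1; p/q = (1·3 + 1)/(1·1 + 0) = 4/1; p² − 13·q² = 16 − 13 = 3.
  k = 2: m = 1, d = 3, a = ⌊(3 + 1)/3⌋ = 1; p/q = (1·4 + 3)/(1·1 + 1) = 7/2; p² − 13·q² = 49 − 52 = -3.
  k = 3: m = 2, d = 3, a = ⌊(3 + 2)/3⌋ = 1; p/q = (1·7 + 4)/(1·2 + 1) = 11/3; p² − 13·q² = 121 − 117 = 4.
  k = 4: m = 1, d = 4, a = ⌊(3 + 1)/4⌋ = 1; p/q = (1·11 + 7)/(1·3 + 2) = 18/5; p² − 13·q² = 324 − 325 = -1.
  k = 5: m = 3, d = 1, a = ⌊(3 + 3)/1⌋ = 6; p/q = (6·18 + 11)/(6·5 + 3) = 119/33; p² − 13·q² = 14161 − 14157 = 4.
  k = 6: m = 3, d = 4, a = ⌊(3 + 3)/4⌋ = 1; p/q = (1·119 + 18)/(1·33 + 5) = 137/38; p² − 13·q² = 18769 − 18772 = -3.
  k = 7: m = 1, d = 3, a = ⌊(3 + 1)/3⌋ = 1; p/q = (1·137 + 119)/(1·38 + 33) = 256/71; p² − 13·q² = 65536 − 65533 = 3.
  k = 8: m = 2, d = 3, a = ⌊(3 + 2)/3⌋ = 1; p/q = (1·256 + 137)/(1·71 + 38) = 393/109; p² − 13·q² = 154449 − 154453 = -4.
  k = 9: m = 1, d = 4, a = ⌊(3 + 1)/4⌋ = 1; p/q = (1·393 + 256)/(1·109 + 71) = 649/180; p² − 13·q² = 421201 − 421200 = 1.
  The first convergent with p² − 13·q² = 1 gives the fundamental solution (x₁, y₁) = (649, 180).
Step 2: Apply the recurrence (x_{n+1}, y_{n+1}) = (x₁x_n + 13y₁y_n, x₁y_n + y₁x_n) repeatedly.
  From (x_1, y_1) = (649, 180): x_2 = 649·649 + 13·180·180 = 842401; y_2 = 649·180 + 180·649 = 233640.
Step 3: Verify x_2² - 13·y_2² = 709639444801 - 709639444800 = 1 (should be 1). ✓

(x_1, y_1) = (649, 180); (x_2, y_2) = (842401, 233640).
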